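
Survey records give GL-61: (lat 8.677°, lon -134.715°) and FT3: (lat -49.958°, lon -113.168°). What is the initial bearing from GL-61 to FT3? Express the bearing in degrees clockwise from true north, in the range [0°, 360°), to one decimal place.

Δλ = 21.5470°
y = sin Δλ · cos φ₂ = 0.236279
x = cos φ₁ sin φ₂ − sin φ₁ cos φ₂ cos Δλ = -0.847086
θ = atan2(y, x) = 164.4145° → 164.4145° (mod 360°)

164.4°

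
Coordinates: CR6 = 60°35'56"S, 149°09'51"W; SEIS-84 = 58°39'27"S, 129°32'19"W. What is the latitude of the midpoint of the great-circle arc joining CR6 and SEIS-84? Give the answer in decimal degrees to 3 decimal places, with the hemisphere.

CR6: φ = -60.59889°, λ = -149.16417°
SEIS-84: φ = -58.65750°, λ = -129.53861°
Bx = cos φ₂ cos Δλ = 0.489936,  By = cos φ₂ sin Δλ = 0.174705
φₘ = atan2(sin φ₁ + sin φ₂, √((cos φ₁ + Bx)² + By²)) = -59.99491°
λₘ = λ₁ + atan2(By, cos φ₁ + Bx) = -139.06488°

59.995°S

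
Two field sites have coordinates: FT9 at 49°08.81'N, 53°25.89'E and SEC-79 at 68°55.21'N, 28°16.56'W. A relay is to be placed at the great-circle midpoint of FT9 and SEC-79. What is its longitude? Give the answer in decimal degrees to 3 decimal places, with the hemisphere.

26.678°E

FT9: φ = +49.14683°, λ = +53.43150°
SEC-79: φ = +68.92017°, λ = -28.27600°
Bx = cos φ₂ cos Δλ = 0.051874,  By = cos φ₂ sin Δλ = -0.355908
φₘ = atan2(sin φ₁ + sin φ₂, √((cos φ₁ + Bx)² + By²)) = 64.92145°
λₘ = λ₁ + atan2(By, cos φ₁ + Bx) = 26.67785°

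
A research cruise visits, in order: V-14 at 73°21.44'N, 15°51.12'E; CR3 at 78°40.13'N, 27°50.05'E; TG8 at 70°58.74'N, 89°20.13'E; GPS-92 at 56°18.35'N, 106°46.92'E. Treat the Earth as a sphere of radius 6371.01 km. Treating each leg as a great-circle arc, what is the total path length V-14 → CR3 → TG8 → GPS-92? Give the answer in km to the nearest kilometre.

4362 km

V-14: φ = +73.35733°, λ = +15.85200°
CR3: φ = +78.66883°, λ = +27.83417°
TG8: φ = +70.97900°, λ = +89.33550°
GPS-92: φ = +56.30583°, λ = +106.78200°
V-14→CR3: c = 0.105119 rad, d = 669.71 km
CR3→TG8: c = 0.292503 rad, d = 1863.54 km
TG8→GPS-92: c = 0.287100 rad, d = 1829.12 km
Total = 669.71 + 1863.54 + 1829.12 = 4362.37 km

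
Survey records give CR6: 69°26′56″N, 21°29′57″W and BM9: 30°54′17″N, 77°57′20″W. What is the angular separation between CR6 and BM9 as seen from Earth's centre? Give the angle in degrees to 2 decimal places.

CR6: φ = +69.44889°, λ = -21.49917°
BM9: φ = +30.90472°, λ = -77.95556°
Δφ = -38.5442°,  Δλ = -56.4564°
a = sin²(Δφ/2) + cos φ₁ cos φ₂ sin²(Δλ/2) = 0.176319
c = 2·arcsin(√a) = 0.866679 rad = 49.6570°

49.66°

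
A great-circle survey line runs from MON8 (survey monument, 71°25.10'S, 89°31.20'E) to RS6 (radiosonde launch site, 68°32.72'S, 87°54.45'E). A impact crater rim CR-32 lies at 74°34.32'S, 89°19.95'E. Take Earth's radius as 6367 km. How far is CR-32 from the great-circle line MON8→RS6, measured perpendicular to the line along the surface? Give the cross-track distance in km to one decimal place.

76.1 km

MON8: φ = -71.41833°, λ = +89.52000°
RS6: φ = -68.54533°, λ = +87.90750°
CR-32: φ = -74.57200°, λ = +89.33250°
δ₁₃ = central angle MON8→CR-32 = 0.055050 rad  (haversine)
θ₁₃ = bearing MON8→CR-32 = 180.907°,  θ₁₂ = bearing MON8→RS6 = 348.365°
dₓₜ = R·arcsin(sin δ₁₃ · sin(θ₁₃ − θ₁₂)) = 6367·arcsin(0.05502·sin(-167.458°)) = -76.076 km
|dₓₜ| = 76.076 km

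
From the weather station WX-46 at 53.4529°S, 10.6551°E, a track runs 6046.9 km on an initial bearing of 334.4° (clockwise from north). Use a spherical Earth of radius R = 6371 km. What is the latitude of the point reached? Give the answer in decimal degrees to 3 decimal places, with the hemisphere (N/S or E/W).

δ = d/R = 6046.9/6371 = 0.949129 rad
φ₂ = arcsin(sin φ₁ cos δ + cos φ₁ sin δ cos θ)
   = arcsin(-0.80337·0.58239 + 0.59548·0.81291·0.90183) = -1.79487°
λ₂ = λ₁ + atan2(sin θ sin δ cos φ₁, cos δ − sin φ₁ sin φ₂) = -9.91901°

1.795°S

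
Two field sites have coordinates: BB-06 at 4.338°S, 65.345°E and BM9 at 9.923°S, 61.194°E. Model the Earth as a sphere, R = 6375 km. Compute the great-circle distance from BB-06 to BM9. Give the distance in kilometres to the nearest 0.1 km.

772.0 km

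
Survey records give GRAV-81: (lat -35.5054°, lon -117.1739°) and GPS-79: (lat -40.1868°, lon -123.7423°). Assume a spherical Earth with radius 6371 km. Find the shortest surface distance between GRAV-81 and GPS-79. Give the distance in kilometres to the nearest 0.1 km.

Δφ = -4.6814°,  Δλ = -6.5684°
a = sin²(Δφ/2) + cos φ₁ cos φ₂ sin²(Δλ/2) = 0.003709
c = 2·arcsin(√a) = 0.121880 rad = 6.9832°
d = R·c = 6371 × 0.121880 = 776.5 km

776.5 km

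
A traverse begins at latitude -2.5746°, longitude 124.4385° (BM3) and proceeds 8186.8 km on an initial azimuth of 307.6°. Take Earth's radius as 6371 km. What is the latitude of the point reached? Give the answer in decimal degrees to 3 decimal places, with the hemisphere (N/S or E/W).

δ = d/R = 8186.8/6371 = 1.285010 rad
φ₂ = arcsin(sin φ₁ cos δ + cos φ₁ sin δ cos θ)
   = arcsin(-0.04492·0.28191 + 0.99899·0.95944·0.61015) = 34.89983°
λ₂ = λ₁ + atan2(sin θ sin δ cos φ₁, cos δ − sin φ₁ sin φ₂) = 56.49038°

34.900°N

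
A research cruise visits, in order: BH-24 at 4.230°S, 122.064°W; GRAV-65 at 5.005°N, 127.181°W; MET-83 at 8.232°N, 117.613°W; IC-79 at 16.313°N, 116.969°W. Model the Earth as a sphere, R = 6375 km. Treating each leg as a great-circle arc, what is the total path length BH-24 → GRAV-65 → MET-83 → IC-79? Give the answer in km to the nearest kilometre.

3193 km

BH-24→GRAV-65: c = 0.184222 rad, d = 1174.41 km
GRAV-65→MET-83: c = 0.175157 rad, d = 1116.63 km
MET-83→IC-79: c = 0.141466 rad, d = 901.85 km
Total = 1174.41 + 1116.63 + 901.85 = 3192.89 km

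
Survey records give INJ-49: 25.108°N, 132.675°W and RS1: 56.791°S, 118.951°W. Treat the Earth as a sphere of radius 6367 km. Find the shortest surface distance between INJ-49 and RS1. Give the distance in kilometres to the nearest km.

9192 km

Δφ = -81.8990°,  Δλ = 13.7240°
a = sin²(Δφ/2) + cos φ₁ cos φ₂ sin²(Δλ/2) = 0.436620
c = 2·arcsin(√a) = 1.443695 rad = 82.7176°
d = R·c = 6367 × 1.443695 = 9192.0 km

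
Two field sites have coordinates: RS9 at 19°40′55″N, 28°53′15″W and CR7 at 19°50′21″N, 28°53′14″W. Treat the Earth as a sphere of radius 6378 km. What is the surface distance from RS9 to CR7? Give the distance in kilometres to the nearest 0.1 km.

RS9: φ = +19.68194°, λ = -28.88750°
CR7: φ = +19.83917°, λ = -28.88722°
Δφ = 0.1572°,  Δλ = 0.0003°
a = sin²(Δφ/2) + cos φ₁ cos φ₂ sin²(Δλ/2) = 0.000002
c = 2·arcsin(√a) = 0.002744 rad = 0.1572°
d = R·c = 6378 × 0.002744 = 17.5 km

17.5 km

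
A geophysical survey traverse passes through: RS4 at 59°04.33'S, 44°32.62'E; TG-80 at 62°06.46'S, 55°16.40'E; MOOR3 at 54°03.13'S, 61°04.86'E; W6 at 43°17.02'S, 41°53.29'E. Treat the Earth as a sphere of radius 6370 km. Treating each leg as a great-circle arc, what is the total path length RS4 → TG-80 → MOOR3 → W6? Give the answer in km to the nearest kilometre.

RS4: φ = -59.07217°, λ = +44.54367°
TG-80: φ = -62.10767°, λ = +55.27333°
MOOR3: φ = -54.05217°, λ = +61.08100°
W6: φ = -43.28367°, λ = +41.88817°
RS4→TG-80: c = 0.105943 rad, d = 674.86 km
TG-80→MOOR3: c = 0.150320 rad, d = 957.54 km
MOOR3→W6: c = 0.288623 rad, d = 1838.53 km
Total = 674.86 + 957.54 + 1838.53 = 3470.92 km

3471 km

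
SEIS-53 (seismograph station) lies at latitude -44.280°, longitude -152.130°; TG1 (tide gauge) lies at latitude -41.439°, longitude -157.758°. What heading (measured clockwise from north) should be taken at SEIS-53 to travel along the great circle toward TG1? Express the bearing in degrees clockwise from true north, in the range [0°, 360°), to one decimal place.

Δλ = -5.6280°
y = sin Δλ · cos φ₂ = -0.073519
x = cos φ₁ sin φ₂ − sin φ₁ cos φ₂ cos Δλ = 0.047042
θ = atan2(y, x) = -57.3865° → 302.6135° (mod 360°)

302.6°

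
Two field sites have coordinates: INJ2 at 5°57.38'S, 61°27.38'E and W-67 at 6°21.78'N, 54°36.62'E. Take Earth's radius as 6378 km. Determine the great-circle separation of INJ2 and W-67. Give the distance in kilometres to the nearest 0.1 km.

INJ2: φ = -5.95633°, λ = +61.45633°
W-67: φ = +6.36300°, λ = +54.61033°
Δφ = 12.3193°,  Δλ = -6.8460°
a = sin²(Δφ/2) + cos φ₁ cos φ₂ sin²(Δλ/2) = 0.015037
c = 2·arcsin(√a) = 0.245870 rad = 14.0873°
d = R·c = 6378 × 0.245870 = 1568.2 km

1568.2 km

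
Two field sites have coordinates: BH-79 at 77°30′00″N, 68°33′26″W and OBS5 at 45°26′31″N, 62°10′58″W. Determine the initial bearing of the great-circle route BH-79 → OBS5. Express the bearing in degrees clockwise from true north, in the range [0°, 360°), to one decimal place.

171.6°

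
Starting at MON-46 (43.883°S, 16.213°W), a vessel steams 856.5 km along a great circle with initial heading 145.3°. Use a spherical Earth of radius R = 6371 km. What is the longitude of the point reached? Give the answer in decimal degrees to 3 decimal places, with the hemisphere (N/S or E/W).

δ = d/R = 856.5/6371 = 0.134437 rad
φ₂ = arcsin(sin φ₁ cos δ + cos φ₁ sin δ cos θ)
   = arcsin(-0.69319·0.99098 + 0.72076·0.13403·-0.82214) = -50.02783°
λ₂ = λ₁ + atan2(sin θ sin δ cos φ₁, cos δ − sin φ₁ sin φ₂) = -9.39166°

9.392°W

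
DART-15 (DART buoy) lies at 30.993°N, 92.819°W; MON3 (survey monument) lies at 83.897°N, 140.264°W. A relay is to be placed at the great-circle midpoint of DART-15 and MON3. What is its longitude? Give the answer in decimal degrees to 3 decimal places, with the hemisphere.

Bx = cos φ₂ cos Δλ = 0.071901,  By = cos φ₂ sin Δλ = -0.078315
φₘ = atan2(sin φ₁ + sin φ₂, √((cos φ₁ + Bx)² + By²)) = 58.29217°
λₘ = λ₁ + atan2(By, cos φ₁ + Bx) = -97.63701°

97.637°W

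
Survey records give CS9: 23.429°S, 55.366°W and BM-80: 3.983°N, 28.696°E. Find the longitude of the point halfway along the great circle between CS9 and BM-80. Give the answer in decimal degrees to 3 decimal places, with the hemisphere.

11.178°W

Bx = cos φ₂ cos Δλ = 0.103202,  By = cos φ₂ sin Δλ = 0.992232
φₘ = atan2(sin φ₁ + sin φ₂, √((cos φ₁ + Bx)² + By²)) = -12.98096°
λₘ = λ₁ + atan2(By, cos φ₁ + Bx) = -11.17782°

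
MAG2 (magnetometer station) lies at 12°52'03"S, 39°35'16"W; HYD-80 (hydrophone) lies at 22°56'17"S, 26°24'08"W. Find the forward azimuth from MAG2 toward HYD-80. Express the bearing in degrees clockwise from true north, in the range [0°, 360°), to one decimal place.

130.6°

MAG2: φ = -12.86750°, λ = -39.58778°
HYD-80: φ = -22.93806°, λ = -26.40222°
Δλ = 13.1856°
y = sin Δλ · cos φ₂ = 0.210068
x = cos φ₁ sin φ₂ − sin φ₁ cos φ₂ cos Δλ = -0.180268
θ = atan2(y, x) = 130.6341° → 130.6341° (mod 360°)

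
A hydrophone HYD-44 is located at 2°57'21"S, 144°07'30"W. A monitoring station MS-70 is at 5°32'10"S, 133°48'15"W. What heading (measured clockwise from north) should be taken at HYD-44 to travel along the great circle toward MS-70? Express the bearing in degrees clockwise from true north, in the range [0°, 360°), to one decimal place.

104.4°

HYD-44: φ = -2.95583°, λ = -144.12500°
MS-70: φ = -5.53611°, λ = -133.80417°
Δλ = 10.3208°
y = sin Δλ · cos φ₂ = 0.178324
x = cos φ₁ sin φ₂ − sin φ₁ cos φ₂ cos Δλ = -0.045850
θ = atan2(y, x) = 104.4192° → 104.4192° (mod 360°)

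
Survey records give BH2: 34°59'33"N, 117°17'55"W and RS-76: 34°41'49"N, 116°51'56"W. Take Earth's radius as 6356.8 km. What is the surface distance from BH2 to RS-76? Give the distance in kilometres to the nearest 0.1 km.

BH2: φ = +34.99250°, λ = -117.29861°
RS-76: φ = +34.69694°, λ = -116.86556°
Δφ = -0.2956°,  Δλ = 0.4331°
a = sin²(Δφ/2) + cos φ₁ cos φ₂ sin²(Δλ/2) = 0.000016
c = 2·arcsin(√a) = 0.008068 rad = 0.4622°
d = R·c = 6356.8 × 0.008068 = 51.3 km

51.3 km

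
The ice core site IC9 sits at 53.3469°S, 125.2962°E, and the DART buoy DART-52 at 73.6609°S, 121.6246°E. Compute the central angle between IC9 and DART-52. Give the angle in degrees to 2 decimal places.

20.37°

Δφ = -20.3140°,  Δλ = -3.6716°
a = sin²(Δφ/2) + cos φ₁ cos φ₂ sin²(Δλ/2) = 0.031270
c = 2·arcsin(√a) = 0.355538 rad = 20.3708°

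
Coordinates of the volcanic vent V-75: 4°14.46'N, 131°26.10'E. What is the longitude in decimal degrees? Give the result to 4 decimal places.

131.4350°E

131° + 26.10′/60 = 131 + 0.43500 = 131.4350°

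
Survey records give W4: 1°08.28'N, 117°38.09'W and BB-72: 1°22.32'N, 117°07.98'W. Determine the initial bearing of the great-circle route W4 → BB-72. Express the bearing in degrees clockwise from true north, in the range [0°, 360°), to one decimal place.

65.0°

W4: φ = +1.13800°, λ = -117.63483°
BB-72: φ = +1.37200°, λ = -117.13300°
Δλ = 0.5018°
y = sin Δλ · cos φ₂ = 0.008756
x = cos φ₁ sin φ₂ − sin φ₁ cos φ₂ cos Δλ = 0.004085
θ = atan2(y, x) = 64.9902° → 64.9902° (mod 360°)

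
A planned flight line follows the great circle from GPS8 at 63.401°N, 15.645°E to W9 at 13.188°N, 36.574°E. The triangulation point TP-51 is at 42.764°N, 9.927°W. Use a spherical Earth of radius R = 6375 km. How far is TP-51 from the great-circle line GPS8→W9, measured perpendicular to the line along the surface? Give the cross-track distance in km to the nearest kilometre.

δ₁₃ = central angle GPS8→TP-51 = 0.442620 rad  (haversine)
θ₁₃ = bearing GPS8→TP-51 = 227.721°,  θ₁₂ = bearing GPS8→W9 = 153.934°
dₓₜ = R·arcsin(sin δ₁₃ · sin(θ₁₃ − θ₁₂)) = 6375·arcsin(0.42831·sin(73.787°)) = 2702.058 km
|dₓₜ| = 2702.058 km

2702 km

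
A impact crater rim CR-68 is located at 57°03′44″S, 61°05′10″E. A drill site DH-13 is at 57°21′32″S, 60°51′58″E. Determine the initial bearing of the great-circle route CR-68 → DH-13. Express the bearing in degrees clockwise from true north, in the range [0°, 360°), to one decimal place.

201.8°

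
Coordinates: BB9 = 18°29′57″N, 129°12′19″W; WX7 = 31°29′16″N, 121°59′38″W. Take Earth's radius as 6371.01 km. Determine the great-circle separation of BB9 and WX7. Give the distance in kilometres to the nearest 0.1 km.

1615.6 km

BB9: φ = +18.49917°, λ = -129.20528°
WX7: φ = +31.48778°, λ = -121.99389°
Δφ = 12.9886°,  Δλ = 7.2114°
a = sin²(Δφ/2) + cos φ₁ cos φ₂ sin²(Δλ/2) = 0.015991
c = 2·arcsin(√a) = 0.253591 rad = 14.5297°
d = R·c = 6371.01 × 0.253591 = 1615.6 km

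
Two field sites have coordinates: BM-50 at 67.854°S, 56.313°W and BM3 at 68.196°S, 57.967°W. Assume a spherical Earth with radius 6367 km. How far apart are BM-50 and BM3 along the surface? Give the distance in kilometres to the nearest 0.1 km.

78.6 km

Δφ = -0.3420°,  Δλ = -1.6540°
a = sin²(Δφ/2) + cos φ₁ cos φ₂ sin²(Δλ/2) = 0.000038
c = 2·arcsin(√a) = 0.012341 rad = 0.7071°
d = R·c = 6367 × 0.012341 = 78.6 km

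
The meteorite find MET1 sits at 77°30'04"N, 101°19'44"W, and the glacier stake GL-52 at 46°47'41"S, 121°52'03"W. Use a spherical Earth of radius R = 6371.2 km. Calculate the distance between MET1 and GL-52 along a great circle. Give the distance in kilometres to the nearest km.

13894 km

MET1: φ = +77.50111°, λ = -101.32889°
GL-52: φ = -46.79472°, λ = -121.86750°
Δφ = -124.2958°,  Δλ = -20.5386°
a = sin²(Δφ/2) + cos φ₁ cos φ₂ sin²(Δλ/2) = 0.786442
c = 2·arcsin(√a) = 2.180816 rad = 124.9516°
d = R·c = 6371.2 × 2.180816 = 13894.4 km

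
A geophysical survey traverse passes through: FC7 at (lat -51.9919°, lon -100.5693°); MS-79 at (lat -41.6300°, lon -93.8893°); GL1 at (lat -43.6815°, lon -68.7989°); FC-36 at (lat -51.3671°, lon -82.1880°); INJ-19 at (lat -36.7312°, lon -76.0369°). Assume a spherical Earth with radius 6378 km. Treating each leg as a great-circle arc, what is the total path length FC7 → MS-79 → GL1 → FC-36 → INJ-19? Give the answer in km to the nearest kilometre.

FC7→MS-79: c = 0.197467 rad, d = 1259.44 km
MS-79→GL1: c = 0.322794 rad, d = 2058.78 km
GL1→FC-36: c = 0.206547 rad, d = 1317.36 km
FC-36→INJ-19: c = 0.266607 rad, d = 1700.42 km
Total = 1259.44 + 2058.78 + 1317.36 + 1700.42 = 6336.00 km

6336 km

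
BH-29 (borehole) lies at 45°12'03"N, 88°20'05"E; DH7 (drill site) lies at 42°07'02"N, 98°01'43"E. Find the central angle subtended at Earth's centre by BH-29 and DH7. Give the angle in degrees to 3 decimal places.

BH-29: φ = +45.20083°, λ = +88.33472°
DH7: φ = +42.11722°, λ = +98.02861°
Δφ = -3.0836°,  Δλ = 9.6939°
a = sin²(Δφ/2) + cos φ₁ cos φ₂ sin²(Δλ/2) = 0.004455
c = 2·arcsin(√a) = 0.133598 rad = 7.6546°

7.655°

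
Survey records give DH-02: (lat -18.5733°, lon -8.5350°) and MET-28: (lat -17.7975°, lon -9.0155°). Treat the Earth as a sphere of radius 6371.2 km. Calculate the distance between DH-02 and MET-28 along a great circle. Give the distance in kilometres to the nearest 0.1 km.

100.1 km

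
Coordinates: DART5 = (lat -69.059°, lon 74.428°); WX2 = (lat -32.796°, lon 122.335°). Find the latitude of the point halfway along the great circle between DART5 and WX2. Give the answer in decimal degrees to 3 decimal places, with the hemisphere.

Bx = cos φ₂ cos Δλ = 0.563487,  By = cos φ₂ sin Δλ = 0.623777
φₘ = atan2(sin φ₁ + sin φ₂, √((cos φ₁ + Bx)² + By²)) = -52.99192°
λₘ = λ₁ + atan2(By, cos φ₁ + Bx) = 108.54016°

52.992°S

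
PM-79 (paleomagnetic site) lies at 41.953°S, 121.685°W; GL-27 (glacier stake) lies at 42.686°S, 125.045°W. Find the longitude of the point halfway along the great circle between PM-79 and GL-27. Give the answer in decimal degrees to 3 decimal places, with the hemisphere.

Bx = cos φ₂ cos Δλ = 0.733817,  By = cos φ₂ sin Δλ = -0.043083
φₘ = atan2(sin φ₁ + sin φ₂, √((cos φ₁ + Bx)² + By²)) = -42.33176°
λₘ = λ₁ + atan2(By, cos φ₁ + Bx) = -123.35521°

123.355°W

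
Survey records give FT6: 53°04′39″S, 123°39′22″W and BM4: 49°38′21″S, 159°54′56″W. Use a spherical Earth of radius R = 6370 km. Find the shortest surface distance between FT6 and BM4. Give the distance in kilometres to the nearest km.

FT6: φ = -53.07750°, λ = -123.65611°
BM4: φ = -49.63917°, λ = -159.91556°
Δφ = 3.4383°,  Δλ = -36.2594°
a = sin²(Δφ/2) + cos φ₁ cos φ₂ sin²(Δλ/2) = 0.038569
c = 2·arcsin(√a) = 0.395349 rad = 22.6518°
d = R·c = 6370 × 0.395349 = 2518.4 km

2518 km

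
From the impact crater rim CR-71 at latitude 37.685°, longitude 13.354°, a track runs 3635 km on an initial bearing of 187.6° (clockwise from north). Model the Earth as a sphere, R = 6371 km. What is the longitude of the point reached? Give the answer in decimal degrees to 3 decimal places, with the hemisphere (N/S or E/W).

δ = d/R = 3635/6371 = 0.570554 rad
φ₂ = arcsin(sin φ₁ cos δ + cos φ₁ sin δ cos θ)
   = arcsin(0.61132·0.84160 + 0.79138·0.54010·-0.99122) = 5.21064°
λ₂ = λ₁ + atan2(sin θ sin δ cos φ₁, cos δ − sin φ₁ sin φ₂) = 9.24076°

9.241°E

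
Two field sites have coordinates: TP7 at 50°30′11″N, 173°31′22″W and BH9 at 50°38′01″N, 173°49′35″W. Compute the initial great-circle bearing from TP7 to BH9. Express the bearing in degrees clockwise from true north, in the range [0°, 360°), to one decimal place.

304.2°

TP7: φ = +50.50306°, λ = -173.52278°
BH9: φ = +50.63361°, λ = -173.82639°
Δλ = -0.3036°
y = sin Δλ · cos φ₂ = -0.003361
x = cos φ₁ sin φ₂ − sin φ₁ cos φ₂ cos Δλ = 0.002285
θ = atan2(y, x) = -55.7844° → 304.2156° (mod 360°)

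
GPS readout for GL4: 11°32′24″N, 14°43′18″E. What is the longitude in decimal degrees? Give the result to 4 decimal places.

14.7217°E

14° + 43′/60 + 18″/3600 = 14 + 0.71667 + 0.00500 = 14.7217°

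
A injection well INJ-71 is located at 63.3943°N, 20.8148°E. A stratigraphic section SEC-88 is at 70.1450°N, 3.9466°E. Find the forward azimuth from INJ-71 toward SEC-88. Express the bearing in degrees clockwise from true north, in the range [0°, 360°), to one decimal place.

323.0°

Δλ = -16.8682°
y = sin Δλ · cos φ₂ = -0.098554
x = cos φ₁ sin φ₂ − sin φ₁ cos φ₂ cos Δλ = 0.130615
θ = atan2(y, x) = -37.0359° → 322.9641° (mod 360°)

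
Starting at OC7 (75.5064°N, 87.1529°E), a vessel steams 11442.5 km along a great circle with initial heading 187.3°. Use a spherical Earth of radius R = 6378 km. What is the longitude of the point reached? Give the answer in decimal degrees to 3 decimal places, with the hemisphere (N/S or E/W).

79.148°E

δ = d/R = 11442.5/6378 = 1.794058 rad
φ₂ = arcsin(sin φ₁ cos δ + cos φ₁ sin δ cos θ)
   = arcsin(0.96818·-0.22141 + 0.25027·0.97518·-0.99189) = -27.15807°
λ₂ = λ₁ + atan2(sin θ sin δ cos φ₁, cos δ − sin φ₁ sin φ₂) = 79.14760°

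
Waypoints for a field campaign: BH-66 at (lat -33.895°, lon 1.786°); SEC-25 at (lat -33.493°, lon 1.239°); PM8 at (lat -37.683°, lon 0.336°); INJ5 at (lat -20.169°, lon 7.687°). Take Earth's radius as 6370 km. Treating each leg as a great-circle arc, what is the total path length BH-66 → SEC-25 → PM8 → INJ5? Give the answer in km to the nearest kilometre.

BH-66→SEC-25: c = 0.010598 rad, d = 67.51 km
SEC-25→PM8: c = 0.074243 rad, d = 472.93 km
PM8→INJ5: c = 0.325354 rad, d = 2072.50 km
Total = 67.51 + 472.93 + 2072.50 = 2612.94 km

2613 km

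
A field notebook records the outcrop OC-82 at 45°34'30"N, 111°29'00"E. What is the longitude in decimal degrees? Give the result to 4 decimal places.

111.4833°E

111° + 29′/60 + 0″/3600 = 111 + 0.48333 + 0.00000 = 111.4833°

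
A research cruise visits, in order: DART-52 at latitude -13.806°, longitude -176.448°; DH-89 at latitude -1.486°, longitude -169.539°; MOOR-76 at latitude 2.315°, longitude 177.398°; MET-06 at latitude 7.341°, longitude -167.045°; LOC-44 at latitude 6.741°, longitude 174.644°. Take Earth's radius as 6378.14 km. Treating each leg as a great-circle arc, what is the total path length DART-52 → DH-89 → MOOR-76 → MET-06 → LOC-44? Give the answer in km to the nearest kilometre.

6920 km

DART-52→DH-89: c = 0.245887 rad, d = 1568.30 km
DH-89→MOOR-76: c = 0.237402 rad, d = 1514.18 km
MOOR-76→MET-06: c = 0.284332 rad, d = 1813.51 km
MET-06→LOC-44: c = 0.317328 rad, d = 2023.96 km
Total = 1568.30 + 1514.18 + 1813.51 + 2023.96 = 6919.96 km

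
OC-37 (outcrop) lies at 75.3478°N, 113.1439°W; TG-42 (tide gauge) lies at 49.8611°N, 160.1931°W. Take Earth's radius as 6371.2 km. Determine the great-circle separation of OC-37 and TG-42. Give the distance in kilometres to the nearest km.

Δφ = -25.4867°,  Δλ = -47.0492°
a = sin²(Δφ/2) + cos φ₁ cos φ₂ sin²(Δλ/2) = 0.074636
c = 2·arcsin(√a) = 0.553427 rad = 31.7090°
d = R·c = 6371.2 × 0.553427 = 3526.0 km

3526 km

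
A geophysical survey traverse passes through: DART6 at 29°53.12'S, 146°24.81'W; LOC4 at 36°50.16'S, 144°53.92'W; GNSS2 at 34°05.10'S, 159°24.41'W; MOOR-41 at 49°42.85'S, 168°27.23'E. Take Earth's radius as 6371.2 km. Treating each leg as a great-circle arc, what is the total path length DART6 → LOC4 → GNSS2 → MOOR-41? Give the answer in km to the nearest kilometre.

5274 km

DART6: φ = -29.88533°, λ = -146.41350°
LOC4: φ = -36.83600°, λ = -144.89867°
GNSS2: φ = -34.08500°, λ = -159.40683°
MOOR-41: φ = -49.71417°, λ = +168.45383°
DART6→LOC4: c = 0.123300 rad, d = 785.57 km
LOC4→GNSS2: c = 0.211533 rad, d = 1347.72 km
GNSS2→MOOR-41: c = 0.492907 rad, d = 3140.41 km
Total = 785.57 + 1347.72 + 3140.41 = 5273.70 km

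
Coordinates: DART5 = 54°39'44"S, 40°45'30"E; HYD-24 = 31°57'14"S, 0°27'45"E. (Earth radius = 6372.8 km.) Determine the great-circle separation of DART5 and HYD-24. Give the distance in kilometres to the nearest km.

4036 km

DART5: φ = -54.66222°, λ = +40.75833°
HYD-24: φ = -31.95389°, λ = +0.46250°
Δφ = 22.7083°,  Δλ = -40.2958°
a = sin²(Δφ/2) + cos φ₁ cos φ₂ sin²(Δλ/2) = 0.096983
c = 2·arcsin(√a) = 0.633377 rad = 36.2898°
d = R·c = 6372.8 × 0.633377 = 4036.4 km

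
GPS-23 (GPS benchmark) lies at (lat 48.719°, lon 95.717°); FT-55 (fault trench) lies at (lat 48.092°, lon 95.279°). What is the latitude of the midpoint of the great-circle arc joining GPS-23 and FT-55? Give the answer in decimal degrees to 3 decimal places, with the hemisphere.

48.406°N

Bx = cos φ₂ cos Δλ = 0.667917,  By = cos φ₂ sin Δλ = -0.005106
φₘ = atan2(sin φ₁ + sin φ₂, √((cos φ₁ + Bx)² + By²)) = 48.40571°
λₘ = λ₁ + atan2(By, cos φ₁ + Bx) = 95.49665°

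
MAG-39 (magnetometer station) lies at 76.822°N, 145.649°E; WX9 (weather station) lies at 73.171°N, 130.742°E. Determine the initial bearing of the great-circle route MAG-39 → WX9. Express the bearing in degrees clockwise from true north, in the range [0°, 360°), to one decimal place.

Δλ = -14.9070°
y = sin Δλ · cos φ₂ = -0.074478
x = cos φ₁ sin φ₂ − sin φ₁ cos φ₂ cos Δλ = -0.054192
θ = atan2(y, x) = -126.0403° → 233.9597° (mod 360°)

234.0°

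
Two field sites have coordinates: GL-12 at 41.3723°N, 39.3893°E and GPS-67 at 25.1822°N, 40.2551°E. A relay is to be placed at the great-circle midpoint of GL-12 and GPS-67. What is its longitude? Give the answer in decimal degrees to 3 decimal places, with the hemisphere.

39.863°E

Bx = cos φ₂ cos Δλ = 0.904856,  By = cos φ₂ sin Δλ = 0.013674
φₘ = atan2(sin φ₁ + sin φ₂, √((cos φ₁ + Bx)² + By²)) = 33.27799°
λₘ = λ₁ + atan2(By, cos φ₁ + Bx) = 39.86261°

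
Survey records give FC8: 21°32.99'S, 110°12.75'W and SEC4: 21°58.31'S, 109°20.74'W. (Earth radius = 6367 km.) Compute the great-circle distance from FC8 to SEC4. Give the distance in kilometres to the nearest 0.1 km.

101.0 km

FC8: φ = -21.54983°, λ = -110.21250°
SEC4: φ = -21.97183°, λ = -109.34567°
Δφ = -0.4220°,  Δλ = 0.8668°
a = sin²(Δφ/2) + cos φ₁ cos φ₂ sin²(Δλ/2) = 0.000063
c = 2·arcsin(√a) = 0.015864 rad = 0.9090°
d = R·c = 6367 × 0.015864 = 101.0 km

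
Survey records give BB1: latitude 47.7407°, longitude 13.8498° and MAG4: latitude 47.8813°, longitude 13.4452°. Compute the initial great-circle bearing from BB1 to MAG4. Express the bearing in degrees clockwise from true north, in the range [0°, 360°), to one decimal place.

Δλ = -0.4046°
y = sin Δλ · cos φ₂ = -0.004736
x = cos φ₁ sin φ₂ − sin φ₁ cos φ₂ cos Δλ = 0.002466
θ = atan2(y, x) = -62.4912° → 297.5088° (mod 360°)

297.5°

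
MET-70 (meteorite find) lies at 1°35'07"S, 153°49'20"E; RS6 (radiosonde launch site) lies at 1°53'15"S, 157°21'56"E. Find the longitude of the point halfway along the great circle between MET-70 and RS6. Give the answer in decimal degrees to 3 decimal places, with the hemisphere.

155.594°E

MET-70: φ = -1.58528°, λ = +153.82222°
RS6: φ = -1.88750°, λ = +157.36556°
Bx = cos φ₂ cos Δλ = 0.997547,  By = cos φ₂ sin Δλ = 0.061770
φₘ = atan2(sin φ₁ + sin φ₂, √((cos φ₁ + Bx)² + By²)) = -1.73722°
λₘ = λ₁ + atan2(By, cos φ₁ + Bx) = 155.59375°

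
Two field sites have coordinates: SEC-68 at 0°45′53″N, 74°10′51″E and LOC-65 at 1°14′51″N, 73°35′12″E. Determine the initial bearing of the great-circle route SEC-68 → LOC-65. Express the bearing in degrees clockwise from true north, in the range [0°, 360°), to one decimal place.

309.1°

SEC-68: φ = +0.76472°, λ = +74.18083°
LOC-65: φ = +1.24750°, λ = +73.58667°
Δλ = -0.5942°
y = sin Δλ · cos φ₂ = -0.010368
x = cos φ₁ sin φ₂ − sin φ₁ cos φ₂ cos Δλ = 0.008427
θ = atan2(y, x) = -50.8959° → 309.1041° (mod 360°)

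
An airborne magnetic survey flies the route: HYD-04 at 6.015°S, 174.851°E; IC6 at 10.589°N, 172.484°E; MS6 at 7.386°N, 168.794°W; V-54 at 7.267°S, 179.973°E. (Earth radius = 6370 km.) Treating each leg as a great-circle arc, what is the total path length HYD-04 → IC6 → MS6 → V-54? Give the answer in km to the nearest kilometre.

HYD-04→IC6: c = 0.292699 rad, d = 1864.49 km
IC6→MS6: c = 0.327475 rad, d = 2086.01 km
MS6→V-54: c = 0.321918 rad, d = 2050.62 km
Total = 1864.49 + 2086.01 + 2050.62 = 6001.13 km

6001 km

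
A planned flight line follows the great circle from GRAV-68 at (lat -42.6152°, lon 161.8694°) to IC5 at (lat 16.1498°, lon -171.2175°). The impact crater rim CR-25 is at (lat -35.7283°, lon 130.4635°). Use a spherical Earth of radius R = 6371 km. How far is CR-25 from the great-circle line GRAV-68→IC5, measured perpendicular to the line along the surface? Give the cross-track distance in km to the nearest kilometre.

2546 km

δ₁₃ = central angle GRAV-68→CR-25 = 0.438801 rad  (haversine)
θ₁₃ = bearing GRAV-68→CR-25 = 275.319°,  θ₁₂ = bearing GRAV-68→IC5 = 28.992°
dₓₜ = R·arcsin(sin δ₁₃ · sin(θ₁₃ − θ₁₂)) = 6371·arcsin(0.42485·sin(246.327°)) = -2546.222 km
|dₓₜ| = 2546.222 km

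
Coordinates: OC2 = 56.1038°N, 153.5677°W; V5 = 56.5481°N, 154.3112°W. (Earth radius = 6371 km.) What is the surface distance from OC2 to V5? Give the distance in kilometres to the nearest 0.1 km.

Δφ = 0.4443°,  Δλ = -0.7435°
a = sin²(Δφ/2) + cos φ₁ cos φ₂ sin²(Δλ/2) = 0.000028
c = 2·arcsin(√a) = 0.010578 rad = 0.6061°
d = R·c = 6371 × 0.010578 = 67.4 km

67.4 km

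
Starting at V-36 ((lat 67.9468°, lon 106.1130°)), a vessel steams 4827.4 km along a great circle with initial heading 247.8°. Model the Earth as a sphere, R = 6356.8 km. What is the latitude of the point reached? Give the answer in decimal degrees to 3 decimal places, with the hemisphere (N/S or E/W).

35.065°N

δ = d/R = 4827.4/6356.8 = 0.759407 rad
φ₂ = arcsin(sin φ₁ cos δ + cos φ₁ sin δ cos θ)
   = arcsin(0.92684·0.72524 + 0.37547·0.68849·-0.37784) = 35.06519°
λ₂ = λ₁ + atan2(sin θ sin δ cos φ₁, cos δ − sin φ₁ sin φ₂) = 54.96136°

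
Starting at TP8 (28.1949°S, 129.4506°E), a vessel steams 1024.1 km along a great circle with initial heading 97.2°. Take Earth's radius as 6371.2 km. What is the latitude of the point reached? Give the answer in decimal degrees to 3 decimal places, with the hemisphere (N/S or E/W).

δ = d/R = 1024.1/6371.2 = 0.160739 rad
φ₂ = arcsin(sin φ₁ cos δ + cos φ₁ sin δ cos θ)
   = arcsin(-0.47247·0.98711 + 0.88135·0.16005·-0.12533) = -28.95097°
λ₂ = λ₁ + atan2(sin θ sin δ cos φ₁, cos δ − sin φ₁ sin φ₂) = 139.90554°

28.951°S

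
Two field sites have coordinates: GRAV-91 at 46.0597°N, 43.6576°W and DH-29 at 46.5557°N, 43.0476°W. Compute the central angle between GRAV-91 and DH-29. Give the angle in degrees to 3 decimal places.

Δφ = 0.4960°,  Δλ = 0.6100°
a = sin²(Δφ/2) + cos φ₁ cos φ₂ sin²(Δλ/2) = 0.000032
c = 2·arcsin(√a) = 0.011359 rad = 0.6508°

0.651°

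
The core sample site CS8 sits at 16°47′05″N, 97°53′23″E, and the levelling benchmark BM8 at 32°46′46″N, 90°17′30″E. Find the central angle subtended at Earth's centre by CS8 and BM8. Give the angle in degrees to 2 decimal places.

17.40°

CS8: φ = +16.78472°, λ = +97.88972°
BM8: φ = +32.77944°, λ = +90.29167°
Δφ = 15.9947°,  Δλ = -7.5981°
a = sin²(Δφ/2) + cos φ₁ cos φ₂ sin²(Δλ/2) = 0.022890
c = 2·arcsin(√a) = 0.303756 rad = 17.4039°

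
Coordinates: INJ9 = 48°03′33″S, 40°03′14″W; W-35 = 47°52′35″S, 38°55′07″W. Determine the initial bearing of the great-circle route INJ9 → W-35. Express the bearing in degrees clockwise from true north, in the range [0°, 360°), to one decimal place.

INJ9: φ = -48.05917°, λ = -40.05389°
W-35: φ = -47.87639°, λ = -38.91861°
Δλ = 1.1353°
y = sin Δλ · cos φ₂ = 0.013289
x = cos φ₁ sin φ₂ − sin φ₁ cos φ₂ cos Δλ = 0.003092
θ = atan2(y, x) = 76.9015° → 76.9015° (mod 360°)

76.9°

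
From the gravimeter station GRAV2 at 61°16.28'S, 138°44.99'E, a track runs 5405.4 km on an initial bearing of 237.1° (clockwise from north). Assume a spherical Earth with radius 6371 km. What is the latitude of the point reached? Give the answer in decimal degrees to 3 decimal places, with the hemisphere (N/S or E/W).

50.864°S

GRAV2: φ = -61.27133°, λ = +138.74983°
δ = d/R = 5405.4/6371 = 0.848438 rad
φ₂ = arcsin(sin φ₁ cos δ + cos φ₁ sin δ cos θ)
   = arcsin(-0.87691·0.66116 + 0.48066·0.75025·-0.54317) = -50.86389°
λ₂ = λ₁ + atan2(sin θ sin δ cos φ₁, cos δ − sin φ₁ sin φ₂) = 45.15626°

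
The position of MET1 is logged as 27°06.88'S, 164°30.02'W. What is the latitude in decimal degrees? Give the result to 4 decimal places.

27° + 6.88′/60 = 27 + 0.11467 = 27.1147°

27.1147°S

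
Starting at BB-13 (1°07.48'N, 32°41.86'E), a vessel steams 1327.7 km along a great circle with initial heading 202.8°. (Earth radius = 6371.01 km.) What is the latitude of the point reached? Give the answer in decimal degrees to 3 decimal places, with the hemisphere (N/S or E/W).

BB-13: φ = +1.12467°, λ = +32.69767°
δ = d/R = 1327.7/6371.01 = 0.208397 rad
φ₂ = arcsin(sin φ₁ cos δ + cos φ₁ sin δ cos θ)
   = arcsin(0.01963·0.97836 + 0.99981·0.20689·-0.92186) = -9.87424°
λ₂ = λ₁ + atan2(sin θ sin δ cos φ₁, cos δ − sin φ₁ sin φ₂) = 28.02981°

9.874°S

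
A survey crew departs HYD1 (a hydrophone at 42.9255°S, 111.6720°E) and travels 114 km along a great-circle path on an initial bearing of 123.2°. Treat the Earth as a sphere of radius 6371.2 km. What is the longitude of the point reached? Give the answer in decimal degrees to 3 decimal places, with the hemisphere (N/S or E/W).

δ = d/R = 114/6371.2 = 0.017893 rad
φ₂ = arcsin(sin φ₁ cos δ + cos φ₁ sin δ cos θ)
   = arcsin(-0.68105·0.99984 + 0.73224·0.01789·-0.54756) = -43.48081°
λ₂ = λ₁ + atan2(sin θ sin δ cos φ₁, cos δ − sin φ₁ sin φ₂) = 112.85427°

112.854°E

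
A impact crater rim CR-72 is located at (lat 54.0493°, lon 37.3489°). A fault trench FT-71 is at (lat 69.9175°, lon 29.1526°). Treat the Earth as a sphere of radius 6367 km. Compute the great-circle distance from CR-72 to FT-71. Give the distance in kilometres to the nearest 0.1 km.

Δφ = 15.8682°,  Δλ = -8.1963°
a = sin²(Δφ/2) + cos φ₁ cos φ₂ sin²(Δλ/2) = 0.020083
c = 2·arcsin(√a) = 0.284386 rad = 16.2941°
d = R·c = 6367 × 0.284386 = 1810.7 km

1810.7 km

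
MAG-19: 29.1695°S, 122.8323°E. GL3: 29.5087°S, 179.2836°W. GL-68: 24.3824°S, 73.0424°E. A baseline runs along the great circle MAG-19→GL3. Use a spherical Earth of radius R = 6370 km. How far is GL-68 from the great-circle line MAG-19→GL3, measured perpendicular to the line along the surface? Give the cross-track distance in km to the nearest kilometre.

1657 km

δ₁₃ = central angle MAG-19→GL-68 = 0.774672 rad  (haversine)
θ₁₃ = bearing MAG-19→GL-68 = 263.937°,  θ₁₂ = bearing MAG-19→GL3 = 105.512°
dₓₜ = R·arcsin(sin δ₁₃ · sin(θ₁₃ − θ₁₂)) = 6370·arcsin(0.69948·sin(158.425°)) = 1657.066 km
|dₓₜ| = 1657.066 km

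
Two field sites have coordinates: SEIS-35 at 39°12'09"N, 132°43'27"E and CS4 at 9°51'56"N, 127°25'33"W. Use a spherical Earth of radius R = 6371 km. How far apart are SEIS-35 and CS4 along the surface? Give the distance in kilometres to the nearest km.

10150 km

SEIS-35: φ = +39.20250°, λ = +132.72417°
CS4: φ = +9.86556°, λ = -127.42583°
Δφ = -29.3369°,  Δλ = 99.8500°
a = sin²(Δφ/2) + cos φ₁ cos φ₂ sin²(Δλ/2) = 0.511154
c = 2·arcsin(√a) = 1.593107 rad = 91.2783°
d = R·c = 6371 × 1.593107 = 10149.7 km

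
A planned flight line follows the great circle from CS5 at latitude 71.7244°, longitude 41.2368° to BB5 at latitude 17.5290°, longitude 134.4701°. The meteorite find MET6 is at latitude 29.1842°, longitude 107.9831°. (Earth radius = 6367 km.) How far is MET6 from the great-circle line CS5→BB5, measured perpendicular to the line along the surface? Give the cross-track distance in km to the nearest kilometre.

1897 km

δ₁₃ = central angle CS5→MET6 = 0.962936 rad  (haversine)
θ₁₃ = bearing CS5→MET6 = 102.266°,  θ₁₂ = bearing CS5→BB5 = 81.310°
dₓₜ = R·arcsin(sin δ₁₃ · sin(θ₁₃ − θ₁₂)) = 6367·arcsin(0.82087·sin(20.956°)) = 1897.195 km
|dₓₜ| = 1897.195 km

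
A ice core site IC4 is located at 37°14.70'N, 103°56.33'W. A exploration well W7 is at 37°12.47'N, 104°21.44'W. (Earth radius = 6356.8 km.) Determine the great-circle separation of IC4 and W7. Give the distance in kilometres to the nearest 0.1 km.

37.2 km

IC4: φ = +37.24500°, λ = -103.93883°
W7: φ = +37.20783°, λ = -104.35733°
Δφ = -0.0372°,  Δλ = -0.4185°
a = sin²(Δφ/2) + cos φ₁ cos φ₂ sin²(Δλ/2) = 0.000009
c = 2·arcsin(√a) = 0.005852 rad = 0.3353°
d = R·c = 6356.8 × 0.005852 = 37.2 km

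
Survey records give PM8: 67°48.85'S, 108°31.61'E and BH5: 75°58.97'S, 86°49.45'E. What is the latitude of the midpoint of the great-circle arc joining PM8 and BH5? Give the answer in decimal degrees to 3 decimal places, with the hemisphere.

72.187°S

PM8: φ = -67.81417°, λ = +108.52683°
BH5: φ = -75.98283°, λ = +86.82417°
Bx = cos φ₂ cos Δλ = 0.225043,  By = cos φ₂ sin Δλ = -0.089568
φₘ = atan2(sin φ₁ + sin φ₂, √((cos φ₁ + Bx)² + By²)) = -72.18697°
λₘ = λ₁ + atan2(By, cos φ₁ + Bx) = 100.07330°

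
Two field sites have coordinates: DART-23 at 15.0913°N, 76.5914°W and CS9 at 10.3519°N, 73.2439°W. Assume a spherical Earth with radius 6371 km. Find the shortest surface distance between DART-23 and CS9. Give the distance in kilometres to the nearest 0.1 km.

639.9 km

Δφ = -4.7394°,  Δλ = 3.3475°
a = sin²(Δφ/2) + cos φ₁ cos φ₂ sin²(Δλ/2) = 0.002520
c = 2·arcsin(√a) = 0.100439 rad = 5.7547°
d = R·c = 6371 × 0.100439 = 639.9 km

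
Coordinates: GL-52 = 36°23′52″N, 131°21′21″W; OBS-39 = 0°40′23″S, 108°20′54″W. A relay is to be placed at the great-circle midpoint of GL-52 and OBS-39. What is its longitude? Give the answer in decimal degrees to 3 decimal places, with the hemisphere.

GL-52: φ = +36.39778°, λ = -131.35583°
OBS-39: φ = -0.67306°, λ = -108.34833°
Bx = cos φ₂ cos Δλ = 0.920390,  By = cos φ₂ sin Δλ = 0.390825
φₘ = atan2(sin φ₁ + sin φ₂, √((cos φ₁ + Bx)² + By²)) = 18.20050°
λₘ = λ₁ + atan2(By, cos φ₁ + Bx) = -118.59233°

118.592°W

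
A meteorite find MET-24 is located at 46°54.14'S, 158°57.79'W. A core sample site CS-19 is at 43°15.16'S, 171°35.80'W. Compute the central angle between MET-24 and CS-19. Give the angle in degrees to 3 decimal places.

9.625°

MET-24: φ = -46.90233°, λ = -158.96317°
CS-19: φ = -43.25267°, λ = -171.59667°
Δφ = 3.6497°,  Δλ = -12.6335°
a = sin²(Δφ/2) + cos φ₁ cos φ₂ sin²(Δλ/2) = 0.007038
c = 2·arcsin(√a) = 0.167985 rad = 9.6248°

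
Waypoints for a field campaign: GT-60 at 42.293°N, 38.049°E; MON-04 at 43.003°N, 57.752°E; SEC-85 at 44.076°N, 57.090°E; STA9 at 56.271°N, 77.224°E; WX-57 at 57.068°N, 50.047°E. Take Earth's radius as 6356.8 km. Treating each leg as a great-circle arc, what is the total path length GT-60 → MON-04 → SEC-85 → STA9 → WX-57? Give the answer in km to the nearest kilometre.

GT-60→MON-04: c = 0.252659 rad, d = 1606.10 km
MON-04→SEC-85: c = 0.020515 rad, d = 130.41 km
SEC-85→STA9: c = 0.307620 rad, d = 1955.48 km
STA9→WX-57: c = 0.259271 rad, d = 1648.13 km
Total = 1606.10 + 130.41 + 1955.48 + 1648.13 = 5340.12 km

5340 km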